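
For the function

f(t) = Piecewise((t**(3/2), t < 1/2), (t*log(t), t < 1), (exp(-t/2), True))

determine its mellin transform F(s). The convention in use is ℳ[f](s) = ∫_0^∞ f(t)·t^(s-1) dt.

(2*2**(2*s)*(2*s + 3)*(s**2 + 2*s + 1)*uppergamma(s, 1/2) - 2*2**s*(2*s + 3) + s*(2*s + 3)*log(2) + 2*s + (2*s + 3)*log(2) + sqrt(2)*(s**2 + 2*s + 1) + 3)/(2*2**s*(2*s + 3)*(s**2 + 2*s + 1))
  Re(s) > -3/2

integrate the 3 segments split at 1/2, 1, then add the results
over [0, 1/2), the kernel integral of t**(3/2) enters the sum
over [1/2, 1), the kernel integral of t*log(t) enters the sum
segment [1, ∞) carries exp(-t/2); integrate it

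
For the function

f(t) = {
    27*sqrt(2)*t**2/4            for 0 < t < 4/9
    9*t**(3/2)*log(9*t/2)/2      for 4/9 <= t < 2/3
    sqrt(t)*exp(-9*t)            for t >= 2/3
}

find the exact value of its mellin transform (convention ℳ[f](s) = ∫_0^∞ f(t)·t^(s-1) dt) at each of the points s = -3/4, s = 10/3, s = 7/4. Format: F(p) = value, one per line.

the shared t-power comes off first: 27*sqrt(2)*t**(3/2)/4 on [0, 4/9); 9*t*log(9*t/2)/2 on [4/9, 2/3); exp(-9*t) on [2/3, ∞)
peel off the common scale on t: 3*sqrt(6)*t**(3/2)/4 on [0, 4/3); 3*t*log(3*t/2)/2 on [4/3, 2); exp(-3*t) on [2, ∞)
invert the common scale on t to get t**(3/2) on [0, 2); t*log(t) on [2, 3); exp(-2*t) on [3, ∞)
integrate the 3 segments split at 4/9, 2/3, then add the results
on [0, 4/9): add ∫ 27*sqrt(2)*t**2/4·t^(s-1) dt
∫ 9*t**(3/2)*log(9*t/2)/2·t^(s-1) over [4/9, 2/3)
on [2/3, ∞) integrate f = sqrt(t)*exp(-9*t) against the kernel

F(-3/4) = -8*2**(3/4)*3**(1/4)/3 + sqrt(3)*uppergamma(-1/4, 6) + log(3**(2*2**(3/4)*3**(1/4))/2**(4*sqrt(6)/3)) + 8*sqrt(3)/5 + 16*sqrt(6)/9
F(10/3) = -32*2**(5/6)*3**(1/6)/2523 - 512*2**(2/3)*3**(1/3)*log(2)/63423 + 3**(1/3)*uppergamma(23/6, 6)/6561 + 1024*2**(2/3)*3**(1/3)/613089 + 32*2**(1/6)*3**(1/3)/2187 + 16*2**(5/6)*3**(1/6)*log(3)/261
F(7/4) = -64*2**(1/4)*3**(3/4)/1521 - 128*sqrt(6)*log(2)/3159 + sqrt(3)*uppergamma(9/4, 6)/243 + 512*sqrt(6)/41067 + 256*sqrt(3)/3645 + 16*2**(1/4)*3**(3/4)*log(3)/117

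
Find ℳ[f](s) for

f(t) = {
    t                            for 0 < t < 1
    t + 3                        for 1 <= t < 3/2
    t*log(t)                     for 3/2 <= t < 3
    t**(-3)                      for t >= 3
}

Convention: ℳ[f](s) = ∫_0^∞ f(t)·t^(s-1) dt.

(-162*2**s*s*(s - 3)*(s**2 + 2*s + 1) - 162*2**s*(s - 3)*(s**2 + 2*s + 1) - 81*3**s*s**2*(s - 3)*(s + 1)*log(3) + 81*3**s*s**2*(s - 3)*(s + 1)*log(2) - 81*3**s*s*(s - 3)*(s + 1)*log(3) + 81*3**s*s*(s - 3)*(s + 1)*log(2) + 81*3**s*s*(s - 3)*(s + 1) + 243*3**s*s*(s - 3)*(s**2 + 2*s + 1) + 162*3**s*(s - 3)*(s**2 + 2*s + 1) + 162*6**s*s**2*(s - 3)*(s + 1)*log(3) - 162*6**s*s*(s - 3)*(s + 1) + 162*6**s*s*(s - 3)*(s + 1)*log(3) - 2*6**s*s*(s + 1)*(s**2 + 2*s + 1))/(54*2**s*s*(s - 3)*(s + 1)*(s**2 + 2*s + 1))
  -1 < Re(s) < 3

split f at 1, 3/2, 3: ℳ[f](s) collects 4 kernel integrals
piece [0, 1): integrate t against the kernel
for t in [1, 3/2): the term is ∫ (t + 3)·t^(s-1)
for t in [3/2, 3): the term is ∫ t*log(t)·t^(s-1)
piece [3, ∞): integrate t**(-3) against the kernel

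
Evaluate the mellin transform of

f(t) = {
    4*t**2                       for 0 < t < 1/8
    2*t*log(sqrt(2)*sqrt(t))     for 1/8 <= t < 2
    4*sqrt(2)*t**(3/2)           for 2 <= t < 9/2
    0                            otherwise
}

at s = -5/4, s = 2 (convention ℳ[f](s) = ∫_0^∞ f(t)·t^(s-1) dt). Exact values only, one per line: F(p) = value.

F(-5/4) = 2*2**(3/4)*(-18*log(2) - 11 + 12*sqrt(6))/3
F(2) = 4097*log(2)/768 + 8408191/28672

invert the common scale on t to get t**2 on [0, 1/4); t*log(sqrt(t)) on [1/4, 4); 2*t**(3/2) on [4, 9)
invert the shared t-power to get t on [0, 1/4); log(sqrt(t)) on [1/4, 4); 2*sqrt(t) on [4, 9)
the power substitution comes off first: t**2 on [0, 1/2); log(t) on [1/2, 2); 2*t on [2, 3)
linearity at 1/8, 2 turns ℳ[f](s) into 3 summed integrals
on [0, 1/8) integrate f = 4*t**2 against the kernel
for t in [1/8, 2): the term is ∫ 2*t*log(sqrt(2)*sqrt(t))·t^(s-1)
between 2 and 9/2 the integrand is 4*sqrt(2)*t**(3/2)·t^(s-1)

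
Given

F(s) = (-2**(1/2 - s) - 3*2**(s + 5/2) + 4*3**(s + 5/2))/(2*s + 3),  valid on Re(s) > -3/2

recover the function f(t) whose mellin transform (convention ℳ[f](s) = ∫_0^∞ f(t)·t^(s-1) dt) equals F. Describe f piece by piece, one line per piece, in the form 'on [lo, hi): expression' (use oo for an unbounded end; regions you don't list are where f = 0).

on [0, 1/2): t**(3/2)
on [1/2, 2): 3*t**(3/2)
on [2, 3): 6*t**(3/2)

f breaks at 1/2, 2 into 3 integrals to sum
on [0, 1/2) integrate f = t**(3/2) against the kernel
the [1/2, 2) slice contributes ∫ 3*t**(3/2)·t^(s-1) dt
segment 2 to 3 holds 6*t**(3/2); add its integral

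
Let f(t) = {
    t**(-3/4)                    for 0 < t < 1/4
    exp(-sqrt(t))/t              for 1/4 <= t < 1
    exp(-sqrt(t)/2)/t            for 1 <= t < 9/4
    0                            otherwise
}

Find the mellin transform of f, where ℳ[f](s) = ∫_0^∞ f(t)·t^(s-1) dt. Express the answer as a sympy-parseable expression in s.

the shared t-power comes off first: t**(1/4) on [0, 1/4); exp(-sqrt(t)) on [1/4, 1); exp(-sqrt(t)/2) on [1, 9/4)
back out the power substitution: sqrt(t) on [0, 1/2); exp(-t) on [1/2, 1); exp(-t/2) on [1, 3/2)
the 3 pieces separated at 1/4, 1 each add one integral
∫ over [0, 1/4) of t**(-3/4)·t^(s-1) joins the sum
[1/4, 1) adds the kernel integral of exp(-sqrt(t))/t
on [1, 9/4): add ∫ exp(-sqrt(t)/2)/t·t^(s-1) dt

(16**s*(4*s - 3)*uppergamma(2*s - 2, 1/2) - 16**s*(4*s - 3)*uppergamma(2*s - 2, 3/4) + 4*2**(2*s)*(4*s - 3)*uppergamma(2*s - 2, 1/2) - 4*2**(2*s)*(4*s - 3)*uppergamma(2*s - 2, 1) + 16*sqrt(2))/(2*2**(2*s)*(4*s - 3))
  Re(s) > 3/4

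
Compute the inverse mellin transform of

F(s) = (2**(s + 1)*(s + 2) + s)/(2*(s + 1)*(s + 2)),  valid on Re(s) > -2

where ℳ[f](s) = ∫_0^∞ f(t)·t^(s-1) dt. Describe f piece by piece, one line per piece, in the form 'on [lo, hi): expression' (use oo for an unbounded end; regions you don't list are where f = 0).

on [0, 1): t**2
on [1, 2): t/2

undo the shared t-power: t on [0, 1); 1/2 on [1, 2)
split f at 1: ℳ[f](s) collects 2 kernel integrals
∫ over [0, 1) of t**2·t^(s-1) joins the sum
segment 1 to 2 holds t/2; add its integral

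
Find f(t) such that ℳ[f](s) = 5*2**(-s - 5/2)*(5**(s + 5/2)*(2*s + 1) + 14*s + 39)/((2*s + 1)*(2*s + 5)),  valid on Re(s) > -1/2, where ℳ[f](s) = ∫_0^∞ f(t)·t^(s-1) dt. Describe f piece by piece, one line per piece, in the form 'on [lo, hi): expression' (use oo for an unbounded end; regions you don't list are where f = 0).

summing 2 kernel integrals split by 1/2 yields ℳ[f](s)
[0, 1/2) adds the kernel integral of 5*sqrt(t)
segment [1/2, 5/2) carries 5*t**(5/2)/2; integrate it

on [0, 1/2): 5*sqrt(t)
on [1/2, 5/2): 5*t**(5/2)/2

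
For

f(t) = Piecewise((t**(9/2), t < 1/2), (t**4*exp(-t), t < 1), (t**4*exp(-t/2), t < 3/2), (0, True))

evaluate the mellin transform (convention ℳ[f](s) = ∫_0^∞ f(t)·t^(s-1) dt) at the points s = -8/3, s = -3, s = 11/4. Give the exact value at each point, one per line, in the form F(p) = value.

peel off the shared t-power: t**(5/2) on [0, 1/2); t**2*exp(-t) on [1/2, 1); t**2*exp(-t/2) on [1, 3/2)
invert the shared t-power to get sqrt(t) on [0, 1/2); exp(-t) on [1/2, 1); exp(-t/2) on [1, 3/2)
linearity at 1/2, 1 turns ℳ[f](s) into 3 summed integrals
the [0, 1/2) slice contributes ∫ t**(9/2)·t^(s-1) dt
on [1/2, 1) integrate f = t**4*exp(-t) against the kernel
[1, 3/2) adds the kernel integral of t**4*exp(-t/2)

F(-8/3) = -2*2**(1/3)*uppergamma(4/3, 3/4) - uppergamma(4/3, 1) + 3*2**(1/6)/22 + uppergamma(4/3, 1/2) + 2*2**(1/3)*uppergamma(4/3, 1/2)
F(-3) = -2*exp(-3/4) - exp(-1) + sqrt(2)/6 + 3*exp(-1/2)
F(11/4) = -64*2**(3/4)*uppergamma(27/4, 3/4) - uppergamma(27/4, 1) + 2**(3/4)/1856 + uppergamma(27/4, 1/2) + 64*2**(3/4)*uppergamma(27/4, 1/2)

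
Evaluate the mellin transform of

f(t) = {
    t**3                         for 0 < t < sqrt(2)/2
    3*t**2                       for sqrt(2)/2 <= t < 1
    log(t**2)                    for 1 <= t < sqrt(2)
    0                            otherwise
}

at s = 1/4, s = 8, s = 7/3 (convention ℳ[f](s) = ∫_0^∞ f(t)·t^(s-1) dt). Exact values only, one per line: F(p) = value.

F(1/4) = -32*2**(1/8) - 2**(7/8)/3 + 2**(3/8)/13 + 4*2**(1/8)*log(2) + 100/3
F(8) = -57/320 + sqrt(2)/704 + log(4)
F(7/3) = -36*2**(1/6)/49 - 9*2**(5/6)/104 + 3*2**(1/3)/128 + 6*2**(1/6)*log(2)/7 + 675/637

strip the power substitution: t**(3/2) on [0, 1/2); 3*t on [1/2, 1); log(t) on [1, 2)
breakpoints sqrt(2)/2, 1: one integral from each of the 3 segments
the [0, sqrt(2)/2) slice contributes ∫ t**3·t^(s-1) dt
segment sqrt(2)/2 to 1 holds 3*t**2; add its integral
∫ over [1, sqrt(2)) of log(t**2)·t^(s-1) joins the sum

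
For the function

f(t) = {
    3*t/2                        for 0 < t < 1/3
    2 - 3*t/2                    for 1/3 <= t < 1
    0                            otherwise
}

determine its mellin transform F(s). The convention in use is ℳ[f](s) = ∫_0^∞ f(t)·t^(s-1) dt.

(3**s*s/2 + 2*3**s - s - 2)/(3**s*s*(s + 1))
  Re(s) > -1

invert the common scale on t to get t on [0, 1/2); 2 - t on [1/2, 3/2)
split f at 1/3: ℳ[f](s) collects 2 kernel integrals
[0, 1/3) adds the kernel integral of 3*t/2
for t in [1/3, 1): the term is ∫ (2 - 3*t/2)·t^(s-1)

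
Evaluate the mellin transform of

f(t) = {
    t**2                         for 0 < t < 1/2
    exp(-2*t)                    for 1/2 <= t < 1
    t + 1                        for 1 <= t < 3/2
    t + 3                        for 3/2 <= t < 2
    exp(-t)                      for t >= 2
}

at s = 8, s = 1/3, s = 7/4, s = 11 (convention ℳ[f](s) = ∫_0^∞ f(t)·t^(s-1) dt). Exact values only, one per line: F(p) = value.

F(8) = (4932000*E + 13477999*exp(2) + 3414960000)*exp(-2)/92160
F(1/3) = 2**(2/3)*(-168*3**(1/3) - 105*2**(1/3) - 28*uppergamma(1/3, 2) + 28*2**(1/3)*uppergamma(1/3, 2) + 3 + 28*uppergamma(1/3, 1) + 294*2**(2/3))/56
F(7/4) = 2**(1/4)*(-3960*3**(3/4) - 2160*2**(3/4) - 1155*uppergamma(7/4, 2) + 77 + 1155*uppergamma(7/4, 1) + 2310*2**(3/4)*uppergamma(7/4, 2) + 22560*sqrt(2))/4620
F(11) = (1035541011*exp(2) + 5642265772*E + 31395128134656)*exp(-2)/1171456

treat the 5 regions marked off by 1/2, 1, 3/2, 2 separately and sum
piece [0, 1/2): integrate t**2 against the kernel
the [1/2, 1) slice contributes ∫ exp(-2*t)·t^(s-1) dt
between 1 and 3/2 the integrand is (t + 1)·t^(s-1)
on [3/2, 2) integrate f = (t + 3) against the kernel
∫ exp(-t)·t^(s-1) over [2, ∞)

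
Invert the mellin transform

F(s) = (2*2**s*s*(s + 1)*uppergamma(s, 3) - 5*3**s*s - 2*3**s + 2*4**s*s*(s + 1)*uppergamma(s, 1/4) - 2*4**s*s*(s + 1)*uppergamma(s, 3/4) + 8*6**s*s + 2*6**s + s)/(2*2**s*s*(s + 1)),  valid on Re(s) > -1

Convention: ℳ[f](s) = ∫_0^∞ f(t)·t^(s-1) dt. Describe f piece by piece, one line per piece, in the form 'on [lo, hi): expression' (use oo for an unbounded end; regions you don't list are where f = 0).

on [0, 1/2): t
on [1/2, 3/2): exp(-t/2)
on [3/2, 3): t + 1
on [3, oo): exp(-t)

decompose at 1/2, 3/2, 3; ℳ[f](s) sums the 4 pieces' integrals
for t in [0, 1/2): the term is ∫ t·t^(s-1)
segment 1/2 to 3/2 holds exp(-t/2); add its integral
∫ over [3/2, 3) of (t + 1)·t^(s-1) joins the sum
∫ exp(-t)·t^(s-1) over [3, ∞)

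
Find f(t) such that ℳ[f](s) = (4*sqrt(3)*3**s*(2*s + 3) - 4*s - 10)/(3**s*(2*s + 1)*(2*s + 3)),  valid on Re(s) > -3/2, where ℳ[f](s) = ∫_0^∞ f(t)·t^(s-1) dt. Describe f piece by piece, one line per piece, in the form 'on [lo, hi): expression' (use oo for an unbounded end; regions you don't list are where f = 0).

remove the common scale on t first: t**(3/2) on [0, 1); 2*sqrt(t) on [1, 3)
summing 2 kernel integrals split by 1/3 yields ℳ[f](s)
over [0, 1/3), the kernel integral of 3*sqrt(3)*t**(3/2) enters the sum
the [1/3, 1) slice contributes ∫ 2*sqrt(3)*sqrt(t)·t^(s-1) dt

on [0, 1/3): 3*sqrt(3)*t**(3/2)
on [1/3, 1): 2*sqrt(3)*sqrt(t)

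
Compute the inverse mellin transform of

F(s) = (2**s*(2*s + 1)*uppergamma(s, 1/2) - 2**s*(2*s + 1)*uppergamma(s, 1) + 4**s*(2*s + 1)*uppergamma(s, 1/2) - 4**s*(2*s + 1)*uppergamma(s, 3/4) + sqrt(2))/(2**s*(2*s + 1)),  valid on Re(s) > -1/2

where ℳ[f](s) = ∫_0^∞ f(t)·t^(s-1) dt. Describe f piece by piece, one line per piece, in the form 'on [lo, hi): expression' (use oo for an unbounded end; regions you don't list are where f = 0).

cuts at 1/2, 1: linearity sums the 3 kernel integrals
piece [0, 1/2): integrate sqrt(t) against the kernel
between 1/2 and 1 the integrand is exp(-t)·t^(s-1)
the [1, 3/2) slice contributes ∫ exp(-t/2)·t^(s-1) dt

on [0, 1/2): sqrt(t)
on [1/2, 1): exp(-t)
on [1, 3/2): exp(-t/2)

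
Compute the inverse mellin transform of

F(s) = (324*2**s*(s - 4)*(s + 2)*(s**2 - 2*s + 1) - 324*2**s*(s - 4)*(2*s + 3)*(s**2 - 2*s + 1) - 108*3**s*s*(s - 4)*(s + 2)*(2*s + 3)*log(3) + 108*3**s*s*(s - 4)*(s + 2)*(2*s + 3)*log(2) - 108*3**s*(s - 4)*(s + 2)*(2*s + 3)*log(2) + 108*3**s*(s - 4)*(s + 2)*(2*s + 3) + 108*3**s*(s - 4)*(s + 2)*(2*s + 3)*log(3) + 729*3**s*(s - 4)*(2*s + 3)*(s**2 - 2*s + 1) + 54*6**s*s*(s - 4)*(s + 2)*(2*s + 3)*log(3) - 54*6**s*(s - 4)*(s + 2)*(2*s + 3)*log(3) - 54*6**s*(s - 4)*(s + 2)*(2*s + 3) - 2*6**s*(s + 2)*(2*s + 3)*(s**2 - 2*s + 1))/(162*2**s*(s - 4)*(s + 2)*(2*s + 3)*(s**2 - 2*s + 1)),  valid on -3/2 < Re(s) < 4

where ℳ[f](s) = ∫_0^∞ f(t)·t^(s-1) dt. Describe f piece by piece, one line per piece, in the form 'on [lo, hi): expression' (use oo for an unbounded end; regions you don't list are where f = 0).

on [0, 1): t**(3/2)
on [1, 3/2): 2*t**2
on [3/2, 3): log(t)/t
on [3, oo): t**(-4)

split f at 1, 3/2, 3: ℳ[f](s) collects 4 kernel integrals
∫ over [0, 1) of t**(3/2)·t^(s-1) joins the sum
the [1, 3/2) slice contributes ∫ 2*t**2·t^(s-1) dt
∫ log(t)/t·t^(s-1) over [3/2, 3)
over [3, ∞), the kernel integral of t**(-4) enters the sum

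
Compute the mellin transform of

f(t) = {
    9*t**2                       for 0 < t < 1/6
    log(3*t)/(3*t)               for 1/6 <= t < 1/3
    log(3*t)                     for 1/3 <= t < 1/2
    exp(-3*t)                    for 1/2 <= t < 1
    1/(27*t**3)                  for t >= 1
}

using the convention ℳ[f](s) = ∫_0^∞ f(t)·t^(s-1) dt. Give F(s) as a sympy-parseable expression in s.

invert the common scale on t to get t**2 on [0, 1/2); log(t)/t on [1/2, 1); log(t) on [1, 3/2); …
split f at 1/6, 1/3, 1/2, 1: ℳ[f](s) collects 5 kernel integrals
segment 0 to 1/6 holds 9*t**2; add its integral
segment [1/6, 1/3) carries log(3*t)/(3*t); integrate it
[1/3, 1/2) adds the kernel integral of log(3*t)
on [1/2, 1): add ∫ exp(-3*t)·t^(s-1) dt
∫ 1/(27*t**3)·t^(s-1) over [1, ∞)

(108*2**s*s**2*(s - 3)*(s + 2)*(s**2 - 2*s + 1)*uppergamma(s, 3/2) - 108*2**s*s**2*(s - 3)*(s + 2)*(s**2 - 2*s + 1)*uppergamma(s, 3) - 108*2**s*s**2*(s - 3)*(s + 2) + 108*2**s*(s - 3)*(s + 2)*(s**2 - 2*s + 1) - 108*3**s*s*(s - 3)*(s + 2)*(s**2 - 2*s + 1)*log(2) + 108*3**s*s*(s - 3)*(s + 2)*(s**2 - 2*s + 1)*log(3) - 108*3**s*(s - 3)*(s + 2)*(s**2 - 2*s + 1) - 4*6**s*s**2*(s + 2)*(s**2 - 2*s + 1) + 216*s**3*(s - 3)*(s + 2)*log(2) - 216*s**2*(s - 3)*(s + 2)*log(2) + 216*s**2*(s - 3)*(s + 2) + 27*s**2*(s - 3)*(s**2 - 2*s + 1))/(108*6**s*s**2*(s - 3)*(s + 2)*(s**2 - 2*s + 1))
  -2 < Re(s) < 3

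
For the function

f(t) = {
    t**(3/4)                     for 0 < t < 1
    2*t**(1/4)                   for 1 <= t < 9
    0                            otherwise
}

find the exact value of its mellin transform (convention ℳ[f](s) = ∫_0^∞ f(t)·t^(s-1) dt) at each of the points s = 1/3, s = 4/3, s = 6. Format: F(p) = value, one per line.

remove the power substitution first: t**(3/2) on [0, 1); 2*sqrt(t) on [1, 3)
decompose at 1; ℳ[f](s) sums the 2 pieces' integrals
piece [0, 1): integrate t**(3/4) against the kernel
on [1, 9): add ∫ 2*t**(1/4)·t^(s-1) dt

F(1/3) = -228/91 + 72*3**(1/6)/7
F(4/3) = -372/475 + 648*3**(1/6)/19
F(6) = -116/675 + 4251528*sqrt(3)/25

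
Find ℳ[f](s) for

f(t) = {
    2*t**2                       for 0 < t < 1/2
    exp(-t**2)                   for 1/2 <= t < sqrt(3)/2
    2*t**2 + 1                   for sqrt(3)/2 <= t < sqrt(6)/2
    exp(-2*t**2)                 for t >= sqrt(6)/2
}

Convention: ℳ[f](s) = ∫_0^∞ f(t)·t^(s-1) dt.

(2**(s/2)*s*(s + 2)*uppergamma(s/2, 3) + 2**s*s*(s + 2)*uppergamma(s/2, 1/4) - 2**s*s*(s + 2)*uppergamma(s/2, 3/4) - 5*3**(s/2)*s - 4*3**(s/2) + 8*6**(s/2)*s + 4*6**(s/2) + s)/(2*2**s*s*(s + 2))
  Re(s) > -2

the power substitution comes off first: 2*t on [0, 1/4); exp(-t) on [1/4, 3/4); 2*t + 1 on [3/4, 3/2); …
peel off the common scale on t: t on [0, 1/2); exp(-t/2) on [1/2, 3/2); t + 1 on [3/2, 3); …
split f at 1/2, sqrt(3)/2, sqrt(6)/2: ℳ[f](s) collects 4 kernel integrals
over [0, 1/2), the kernel integral of 2*t**2 enters the sum
∫ exp(-t**2)·t^(s-1) over [1/2, sqrt(3)/2)
segment [sqrt(3)/2, sqrt(6)/2) carries (2*t**2 + 1); integrate it
∫ over [sqrt(6)/2, ∞) of exp(-2*t**2)·t^(s-1) joins the sum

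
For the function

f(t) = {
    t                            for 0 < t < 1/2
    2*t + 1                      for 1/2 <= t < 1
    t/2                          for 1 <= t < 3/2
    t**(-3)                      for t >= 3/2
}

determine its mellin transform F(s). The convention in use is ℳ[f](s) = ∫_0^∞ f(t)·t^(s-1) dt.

(270*2**s*s**2 - 702*2**s*s - 324*2**s + 49*3**s*s**2 - 275*3**s*s - 162*s**2 + 378*s + 324)/(108*2**s*s*(s**2 - 2*s - 3))
  -1 < Re(s) < 3

the 4 pieces separated at 1/2, 1, 3/2 each add one integral
piece [0, 1/2): integrate t against the kernel
on [1/2, 1) integrate f = (2*t + 1) against the kernel
segment 1 to 3/2 holds t/2; add its integral
[3/2, ∞) adds the kernel integral of t**(-3)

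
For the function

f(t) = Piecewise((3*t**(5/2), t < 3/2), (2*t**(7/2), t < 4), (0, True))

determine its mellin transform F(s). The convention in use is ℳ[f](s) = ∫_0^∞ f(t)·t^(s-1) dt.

linearity at 3/2 turns ℳ[f](s) into 2 summed integrals
segment 0 to 3/2 holds 3*t**(5/2); add its integral
segment [3/2, 4) carries 2*t**(7/2); integrate it

(2048*2**(2*s)*s + 5120*2**(2*s) + 27*3**s*sqrt(6)/2**s)/(2*(4*s**2 + 24*s + 35))
  Re(s) > -5/2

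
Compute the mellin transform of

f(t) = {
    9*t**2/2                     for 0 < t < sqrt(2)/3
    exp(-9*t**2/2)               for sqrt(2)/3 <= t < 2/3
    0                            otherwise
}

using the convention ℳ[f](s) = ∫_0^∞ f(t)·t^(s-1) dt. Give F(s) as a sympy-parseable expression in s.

strip the power substitution: 9*t/2 on [0, 2/9); exp(-9*t/2) on [2/9, 4/9)
peel off the common scale on t: 3*t on [0, 1/3); exp(-3*t) on [1/3, 2/3)
peel off the common scale on t: t on [0, 1); exp(-t) on [1, 2)
along the cuts sqrt(2)/3, ℳ[f](s) splits into 2 integrals
on [0, sqrt(2)/3): add ∫ 9*t**2/2·t^(s-1) dt
[sqrt(2)/3, 2/3) adds the kernel integral of exp(-9*t**2/2)

2**(s/2 - 1)*((s + 2)*uppergamma(s/2, 1) - (s + 2)*uppergamma(s/2, 2) + 2)/(3**s*(s + 2))
  Re(s) > -2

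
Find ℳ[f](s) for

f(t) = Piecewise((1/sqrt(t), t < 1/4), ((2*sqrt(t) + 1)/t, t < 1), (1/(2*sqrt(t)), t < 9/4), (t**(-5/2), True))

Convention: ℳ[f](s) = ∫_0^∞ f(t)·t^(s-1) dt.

(196*3**(2*s)*s**2 - 942*3**(2*s)*s + 746*3**(2*s) + 2430*4**s*s**2 - 8019*4**s*s + 4860*4**s - 5832*s**2 + 18468*s - 9720)/(243*4**s*(4*s**3 - 16*s**2 + 17*s - 5))
  1/2 < Re(s) < 5/2

peel off the shared t-power: sqrt(t) on [0, 1/4); 2*sqrt(t) + 1 on [1/4, 1); sqrt(t)/2 on [1, 9/4); …
invert the power substitution to get t on [0, 1/2); 2*t + 1 on [1/2, 1); t/2 on [1, 3/2); …
cuts at 1/4, 1, 9/4: linearity sums the 4 kernel integrals
∫ over [0, 1/4) of 1/sqrt(t)·t^(s-1) joins the sum
for t in [1/4, 1): the term is ∫ (2*sqrt(t) + 1)/t·t^(s-1)
for t in [1, 9/4): the term is ∫ 1/(2*sqrt(t))·t^(s-1)
[9/4, ∞) adds the kernel integral of t**(-5/2)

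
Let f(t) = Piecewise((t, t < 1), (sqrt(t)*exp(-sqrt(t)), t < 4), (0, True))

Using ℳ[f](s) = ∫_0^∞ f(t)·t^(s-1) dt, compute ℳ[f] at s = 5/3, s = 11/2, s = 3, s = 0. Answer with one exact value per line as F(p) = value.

peel off the power substitution: t**2 on [0, 1); t*exp(-t) on [1, 2)
back out the shared t-power: t on [0, 1); exp(-t) on [1, 2)
summing 2 kernel integrals split by 1 yields ℳ[f](s)
segment 0 to 1 holds t; add its integral
∫ over [1, 4) of sqrt(t)*exp(-sqrt(t))·t^(s-1) joins the sum

F(5/3) = -2*uppergamma(13/3, 2) + 3/8 + 2*uppergamma(13/3, 1)
F(11/2) = -589894144*exp(-2) + 2/13 + 217010224*exp(-1)
F(3) = -10592*exp(-2) + 1/4 + 3914*exp(-1)
F(0) = -2*exp(-2) + 2*exp(-1) + 1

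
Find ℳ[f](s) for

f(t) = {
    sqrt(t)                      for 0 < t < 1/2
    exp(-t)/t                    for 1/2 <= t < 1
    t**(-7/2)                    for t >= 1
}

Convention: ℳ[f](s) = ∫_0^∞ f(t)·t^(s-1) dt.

back out the shared t-power: t**(3/2) on [0, 1/2); exp(-t) on [1/2, 1); t**(-5/2) on [1, ∞)
slice at 1/2, 1, transform all 3 pieces, and sum them
on [0, 1/2): add ∫ sqrt(t)·t^(s-1) dt
the [1/2, 1) slice contributes ∫ exp(-t)/t·t^(s-1) dt
segment 1 to ∞ holds t**(-7/2); add its integral

(2**s*(2*s - 7)*(2*s + 1)*uppergamma(s - 1, 1/2) - 2**s*(2*s - 7)*(2*s + 1)*uppergamma(s - 1, 1) - 2*2**s*(2*s + 1) + sqrt(2)*(2*s - 7))/(2**s*(2*s - 7)*(2*s + 1))
  -1/2 < Re(s) < 7/2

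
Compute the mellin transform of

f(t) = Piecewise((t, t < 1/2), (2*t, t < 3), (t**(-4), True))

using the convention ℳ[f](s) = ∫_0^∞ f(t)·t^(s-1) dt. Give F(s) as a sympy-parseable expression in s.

split f at 1/2, 3: ℳ[f](s) collects 3 kernel integrals
on [0, 1/2) integrate f = t against the kernel
for t in [1/2, 3): the term is ∫ 2*t·t^(s-1)
piece [3, ∞): integrate t**(-4) against the kernel

(970*6**s*s - 3890*6**s - 81*s + 324)/(162*2**s*(s**2 - 3*s - 4))
  -1 < Re(s) < 4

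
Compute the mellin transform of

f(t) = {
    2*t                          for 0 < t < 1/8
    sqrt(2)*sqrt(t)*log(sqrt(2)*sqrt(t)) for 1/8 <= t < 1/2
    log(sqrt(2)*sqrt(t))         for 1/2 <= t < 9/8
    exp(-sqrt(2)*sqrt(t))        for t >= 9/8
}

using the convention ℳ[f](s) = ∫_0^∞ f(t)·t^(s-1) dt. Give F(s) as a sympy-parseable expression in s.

(8*2**(2*s)*s**2*(s + 1)*(4*s**2 + 4*s + 1)*uppergamma(2*s, 3/2) - 8*2**(2*s)*s**2*(s + 1) + 2*2**(2*s)*(s + 1)*(4*s**2 + 4*s + 1) + 9**s*s*(s + 1)*(-4*log(2) + 4*log(3))*(4*s**2 + 4*s + 1) - 2*9**s*(s + 1)*(4*s**2 + 4*s + 1) + 8*s**3*(s + 1)*log(2) + 4*s**2*(s + 1)*log(2) + 4*s**2*(s + 1) + s**2*(4*s**2 + 4*s + 1))/(4*2**(3*s)*s**2*(s + 1)*(4*s**2 + 4*s + 1))
  Re(s) > -1

the common scale on t comes off first: t on [0, 1/4); sqrt(t)*log(sqrt(t)) on [1/4, 1); log(sqrt(t)) on [1, 9/4); …
remove the power substitution first: t**2 on [0, 1/2); t*log(t) on [1/2, 1); log(t) on [1, 3/2); …
summing 4 kernel integrals split by 1/8, 1/2, 9/8 yields ℳ[f](s)
piece [0, 1/8): integrate 2*t against the kernel
on [1/8, 1/2) integrate f = sqrt(2)*sqrt(t)*log(sqrt(2)*sqrt(t)) against the kernel
on [1/2, 9/8): add ∫ log(sqrt(2)*sqrt(t))·t^(s-1) dt
over [9/8, ∞), the kernel integral of exp(-sqrt(2)*sqrt(t)) enters the sum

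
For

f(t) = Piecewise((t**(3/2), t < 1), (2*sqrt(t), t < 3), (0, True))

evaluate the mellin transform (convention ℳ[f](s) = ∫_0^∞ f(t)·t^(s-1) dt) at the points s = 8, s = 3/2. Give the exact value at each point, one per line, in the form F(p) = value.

F(8) = -42/323 + 26244*sqrt(3)/17
F(3/2) = 25/3

summing 2 kernel integrals split by 1 yields ℳ[f](s)
piece [0, 1): integrate t**(3/2) against the kernel
on [1, 3) integrate f = 2*sqrt(t) against the kernel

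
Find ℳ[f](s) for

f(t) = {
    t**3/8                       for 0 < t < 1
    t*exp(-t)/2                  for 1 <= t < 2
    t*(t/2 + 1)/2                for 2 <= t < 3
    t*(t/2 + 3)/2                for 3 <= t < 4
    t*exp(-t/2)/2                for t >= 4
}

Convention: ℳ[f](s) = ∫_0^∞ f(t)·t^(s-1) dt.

(80*2**(2*s)*(s + 1)*(s + 3) + 48*2**(2*s)*(s + 3) + 8*2**s*(s + 1)*(s + 2)*(s + 3)*uppergamma(s + 1, 2) - 16*2**s*(s + 1)*(s + 3) - 8*2**s*(s + 3) - 24*3**s*(s + 1)*(s + 3) - 24*3**s*(s + 3) + 4*(s + 1)*(s + 2)*(s + 3)*uppergamma(s + 1, 1) - 4*(s + 1)*(s + 2)*(s + 3)*uppergamma(s + 1, 2) + (s + 1)*(s + 2))/(8*(s + 1)*(s + 2)*(s + 3))
  Re(s) > -3

reversing the common scale on t: t**3 on [0, 1/2); t*exp(-2*t) on [1/2, 1); t*(t + 1) on [1, 3/2); …
reversing the shared t-power: t**2 on [0, 1/2); exp(-2*t) on [1/2, 1); t + 1 on [1, 3/2); …
split f at 1, 2, 3, 4: ℳ[f](s) collects 5 kernel integrals
on [0, 1) integrate f = t**3/8 against the kernel
segment 1 to 2 holds t*exp(-t)/2; add its integral
segment [2, 3) carries t*(t/2 + 1)/2; integrate it
∫ t*(t/2 + 3)/2·t^(s-1) over [3, 4)
∫ over [4, ∞) of t*exp(-t/2)/2·t^(s-1) joins the sum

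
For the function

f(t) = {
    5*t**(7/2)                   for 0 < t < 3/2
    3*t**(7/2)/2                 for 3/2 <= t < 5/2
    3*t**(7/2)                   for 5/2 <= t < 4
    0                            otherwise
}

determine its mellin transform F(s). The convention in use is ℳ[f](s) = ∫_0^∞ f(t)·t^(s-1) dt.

(7*(3/2)**(s + 7/2) + 6*4**(s + 7/2) - 3*(5/2)**(s + 7/2))/(2*s + 7)
  Re(s) > -7/2

split f at 3/2, 5/2: ℳ[f](s) collects 3 kernel integrals
for t in [0, 3/2): the term is ∫ 5*t**(7/2)·t^(s-1)
for t in [3/2, 5/2): the term is ∫ 3*t**(7/2)/2·t^(s-1)
over [5/2, 4), the kernel integral of 3*t**(7/2) enters the sum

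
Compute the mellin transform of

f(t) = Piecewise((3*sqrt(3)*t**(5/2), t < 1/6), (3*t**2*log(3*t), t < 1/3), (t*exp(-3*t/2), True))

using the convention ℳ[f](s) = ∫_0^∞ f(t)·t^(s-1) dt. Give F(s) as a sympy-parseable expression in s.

(8*2**(2*s)*(2*s + 5)*(2*s + (s + 1)**2 + 3)*uppergamma(s + 1, 1/2) - 4*2**s*(2*s + 5) + 2*s + (s + 1)*(2*s + 5)*log(2) + (2*s + 5)*log(2) + sqrt(2)*(2*s + (s + 1)**2 + 3) + 5)/(12*6**s*(2*s + 5)*(2*s + (s + 1)**2 + 3))
  Re(s) > -5/2

peel off the shared t-power: 3*sqrt(3)*t**(3/2) on [0, 1/6); 3*t*log(3*t) on [1/6, 1/3); exp(-3*t/2) on [1/3, ∞)
the common scale on t comes off first: t**(3/2) on [0, 1/2); t*log(t) on [1/2, 1); exp(-t/2) on [1, ∞)
integrate the 3 segments split at 1/6, 1/3, then add the results
on [0, 1/6) integrate f = 3*sqrt(3)*t**(5/2) against the kernel
∫ 3*t**2*log(3*t)·t^(s-1) over [1/6, 1/3)
∫ over [1/3, ∞) of t*exp(-3*t/2)·t^(s-1) joins the sum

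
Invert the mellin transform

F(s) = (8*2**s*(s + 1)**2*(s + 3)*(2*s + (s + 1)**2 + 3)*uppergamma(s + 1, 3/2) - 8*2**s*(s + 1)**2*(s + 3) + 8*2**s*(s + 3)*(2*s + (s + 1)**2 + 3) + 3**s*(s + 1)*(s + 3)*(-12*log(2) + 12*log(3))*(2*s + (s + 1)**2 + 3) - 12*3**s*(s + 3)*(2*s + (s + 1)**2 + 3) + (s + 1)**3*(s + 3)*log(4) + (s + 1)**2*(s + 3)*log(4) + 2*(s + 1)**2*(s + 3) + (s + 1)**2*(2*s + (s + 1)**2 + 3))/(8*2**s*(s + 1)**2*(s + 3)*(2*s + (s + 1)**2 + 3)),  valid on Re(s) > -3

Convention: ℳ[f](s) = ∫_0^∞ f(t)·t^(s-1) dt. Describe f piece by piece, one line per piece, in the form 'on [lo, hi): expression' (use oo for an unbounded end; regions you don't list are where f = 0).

on [0, 1/2): t**3
on [1/2, 1): t**2*log(t)
on [1, 3/2): t*log(t)
on [3/2, oo): t*exp(-t)

reversing the shared t-power: t**(5/2) on [0, 1/2); t**(3/2)*log(t) on [1/2, 1); sqrt(t)*log(t) on [1, 3/2); …
strip the shared t-power: t**2 on [0, 1/2); t*log(t) on [1/2, 1); log(t) on [1, 3/2); …
split f at 1/2, 1, 3/2: ℳ[f](s) collects 4 kernel integrals
for t in [0, 1/2): the term is ∫ t**3·t^(s-1)
for t in [1/2, 1): the term is ∫ t**2*log(t)·t^(s-1)
∫ over [1, 3/2) of t*log(t)·t^(s-1) joins the sum
on [3/2, ∞) integrate f = t*exp(-t) against the kernel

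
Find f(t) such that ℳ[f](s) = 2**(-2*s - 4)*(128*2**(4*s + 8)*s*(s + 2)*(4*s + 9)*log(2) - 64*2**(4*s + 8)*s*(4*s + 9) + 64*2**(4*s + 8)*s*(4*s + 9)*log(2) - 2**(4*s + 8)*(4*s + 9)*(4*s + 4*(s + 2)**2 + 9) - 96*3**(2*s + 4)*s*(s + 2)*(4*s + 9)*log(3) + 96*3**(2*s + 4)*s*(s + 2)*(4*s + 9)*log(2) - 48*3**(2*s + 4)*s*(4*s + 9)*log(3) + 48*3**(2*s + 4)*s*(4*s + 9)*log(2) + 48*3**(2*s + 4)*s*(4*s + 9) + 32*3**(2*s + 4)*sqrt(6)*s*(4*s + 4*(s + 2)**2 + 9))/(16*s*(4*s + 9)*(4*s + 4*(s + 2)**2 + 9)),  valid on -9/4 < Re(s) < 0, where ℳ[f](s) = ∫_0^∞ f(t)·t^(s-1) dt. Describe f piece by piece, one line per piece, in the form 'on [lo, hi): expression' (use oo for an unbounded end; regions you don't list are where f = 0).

on [0, 9/4): t**(9/4)
on [9/4, 4): t**(5/2)*log(sqrt(t))
on [4, oo): 1

back out the shared t-power: t**(1/4) on [0, 9/4); sqrt(t)*log(sqrt(t)) on [9/4, 4); t**(-2) on [4, ∞)
back out the power substitution: sqrt(t) on [0, 3/2); t*log(t) on [3/2, 2); t**(-4) on [2, ∞)
treat the 3 regions marked off by 9/4, 4 separately and sum
[0, 9/4) adds the kernel integral of t**(9/4)
over [9/4, 4), the kernel integral of t**(5/2)*log(sqrt(t)) enters the sum
between 4 and ∞ the integrand is 1·t^(s-1)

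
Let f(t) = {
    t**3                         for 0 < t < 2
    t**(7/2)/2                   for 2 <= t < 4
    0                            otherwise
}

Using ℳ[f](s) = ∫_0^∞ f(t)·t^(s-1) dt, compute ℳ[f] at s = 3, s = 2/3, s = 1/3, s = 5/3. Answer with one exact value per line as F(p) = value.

F(3) = 24992/39 - 64*sqrt(2)/13
F(2/3) = -48*2**(1/6)/25 + 24*2**(2/3)/11 + 768*2**(1/3)/25
F(1/3) = -24*2**(5/6)/23 + 12*2**(1/3)/5 + 384*2**(2/3)/23
F(5/3) = -96*2**(1/6)/31 + 24*2**(2/3)/7 + 3072*2**(1/3)/31

treat the 2 regions marked off by 2 separately and sum
∫ t**3·t^(s-1) over [0, 2)
for t in [2, 4): the term is ∫ t**(7/2)/2·t^(s-1)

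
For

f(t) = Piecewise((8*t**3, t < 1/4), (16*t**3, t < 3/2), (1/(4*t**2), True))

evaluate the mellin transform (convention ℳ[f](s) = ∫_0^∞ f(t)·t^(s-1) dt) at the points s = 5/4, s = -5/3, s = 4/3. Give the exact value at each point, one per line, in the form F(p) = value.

reversing the common scale on t: t**3 on [0, 1/2); 2*t**3 on [1/2, 3); t**(-2) on [3, ∞)
back out the shared t-power: t on [0, 1/2); 2*t on [1/2, 3); t**(-4) on [3, ∞)
integrate the 3 segments split at 1/4, 3/2, then add the results
∫ over [0, 1/4) of 8*t**3·t^(s-1) joins the sum
between 1/4 and 3/2 the integrand is 16*t**3·t^(s-1)
the [3/2, ∞) slice contributes ∫ 1/(4*t**2)·t^(s-1) dt

F(5/4) = sqrt(2)*(-9 + 23600*6**(1/4))/2448
F(-5/3) = 2**(1/3)*(-891 + 10700*6**(1/3))/1188
F(4/3) = 2**(1/3)*(-3 + 7880*6**(1/3))/832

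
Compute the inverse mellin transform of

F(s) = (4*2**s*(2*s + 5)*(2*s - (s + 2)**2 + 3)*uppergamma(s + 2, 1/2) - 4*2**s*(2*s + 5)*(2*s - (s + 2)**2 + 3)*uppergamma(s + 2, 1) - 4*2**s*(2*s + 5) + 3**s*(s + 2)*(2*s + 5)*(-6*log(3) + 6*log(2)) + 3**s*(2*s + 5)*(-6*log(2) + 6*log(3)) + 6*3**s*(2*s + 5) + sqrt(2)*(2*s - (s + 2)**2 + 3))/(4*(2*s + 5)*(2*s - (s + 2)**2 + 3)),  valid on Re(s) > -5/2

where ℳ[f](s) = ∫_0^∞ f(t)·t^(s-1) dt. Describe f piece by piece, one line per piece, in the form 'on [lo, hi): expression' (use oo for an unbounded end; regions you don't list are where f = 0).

invert the common scale on t to get t**(5/2) on [0, 1/2); t**2*exp(-t) on [1/2, 1); t*log(t) on [1, 3/2)
remove the shared t-power first: sqrt(t) on [0, 1/2); exp(-t) on [1/2, 1); log(t)/t on [1, 3/2)
along the cuts 1, 2, ℳ[f](s) splits into 3 integrals
on [0, 1) integrate f = sqrt(2)*t**(5/2)/8 against the kernel
∫ over [1, 2) of t**2*exp(-t/2)/4·t^(s-1) joins the sum
∫ t*log(t/2)/2·t^(s-1) over [2, 3)

on [0, 1): sqrt(2)*t**(5/2)/8
on [1, 2): t**2*exp(-t/2)/4
on [2, 3): t*log(t/2)/2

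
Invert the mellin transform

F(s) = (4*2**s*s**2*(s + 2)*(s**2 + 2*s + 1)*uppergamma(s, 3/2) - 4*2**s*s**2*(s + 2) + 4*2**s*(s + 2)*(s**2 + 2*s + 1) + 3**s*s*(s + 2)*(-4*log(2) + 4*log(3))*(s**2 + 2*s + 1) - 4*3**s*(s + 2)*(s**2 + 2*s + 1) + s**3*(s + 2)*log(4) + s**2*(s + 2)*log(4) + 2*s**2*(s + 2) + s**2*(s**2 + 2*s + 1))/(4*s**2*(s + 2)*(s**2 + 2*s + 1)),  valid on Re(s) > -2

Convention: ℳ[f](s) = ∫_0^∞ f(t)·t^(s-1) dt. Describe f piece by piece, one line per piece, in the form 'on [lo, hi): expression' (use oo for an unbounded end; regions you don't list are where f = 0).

on [0, 1): t**2/4
on [1, 2): t*log(t/2)/2
on [2, 3): log(t/2)
on [3, oo): exp(-t/2)

back out the common scale on t: t**2 on [0, 1/2); t*log(t) on [1/2, 1); log(t) on [1, 3/2); …
summing 4 kernel integrals split by 1, 2, 3 yields ℳ[f](s)
on [0, 1) integrate f = t**2/4 against the kernel
∫ over [1, 2) of t*log(t/2)/2·t^(s-1) joins the sum
on [2, 3) integrate f = log(t/2) against the kernel
segment 3 to ∞ holds exp(-t/2); add its integral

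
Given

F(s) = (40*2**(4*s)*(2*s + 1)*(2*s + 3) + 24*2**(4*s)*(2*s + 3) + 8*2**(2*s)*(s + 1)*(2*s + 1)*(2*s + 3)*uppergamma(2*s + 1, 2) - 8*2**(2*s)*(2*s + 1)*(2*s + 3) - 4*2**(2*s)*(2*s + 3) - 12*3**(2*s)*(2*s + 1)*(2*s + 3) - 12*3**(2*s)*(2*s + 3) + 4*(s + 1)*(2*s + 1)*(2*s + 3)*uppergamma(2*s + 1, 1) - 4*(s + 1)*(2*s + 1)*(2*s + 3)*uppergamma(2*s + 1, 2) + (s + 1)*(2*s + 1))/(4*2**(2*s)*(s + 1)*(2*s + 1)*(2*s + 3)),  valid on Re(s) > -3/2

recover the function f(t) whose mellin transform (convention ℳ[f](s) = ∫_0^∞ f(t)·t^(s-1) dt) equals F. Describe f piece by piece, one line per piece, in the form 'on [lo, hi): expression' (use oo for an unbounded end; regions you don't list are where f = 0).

undo the shared t-power: t on [0, 1/4); exp(-2*sqrt(t)) on [1/4, 1); sqrt(t) + 1 on [1, 9/4); …
peel off the power substitution: t**2 on [0, 1/2); exp(-2*t) on [1/2, 1); t + 1 on [1, 3/2); …
decompose at 1/4, 1, 9/4, 4; ℳ[f](s) sums the 5 pieces' integrals
the [0, 1/4) slice contributes ∫ t**(3/2)·t^(s-1) dt
∫ over [1/4, 1) of sqrt(t)*exp(-2*sqrt(t))·t^(s-1) joins the sum
∫ over [1, 9/4) of sqrt(t)*(sqrt(t) + 1)·t^(s-1) joins the sum
[9/4, 4) adds the kernel integral of sqrt(t)*(sqrt(t) + 3)
[4, ∞) adds the kernel integral of sqrt(t)*exp(-sqrt(t))

on [0, 1/4): t**(3/2)
on [1/4, 1): sqrt(t)*exp(-2*sqrt(t))
on [1, 9/4): sqrt(t)*(sqrt(t) + 1)
on [9/4, 4): sqrt(t)*(sqrt(t) + 3)
on [4, oo): sqrt(t)*exp(-sqrt(t))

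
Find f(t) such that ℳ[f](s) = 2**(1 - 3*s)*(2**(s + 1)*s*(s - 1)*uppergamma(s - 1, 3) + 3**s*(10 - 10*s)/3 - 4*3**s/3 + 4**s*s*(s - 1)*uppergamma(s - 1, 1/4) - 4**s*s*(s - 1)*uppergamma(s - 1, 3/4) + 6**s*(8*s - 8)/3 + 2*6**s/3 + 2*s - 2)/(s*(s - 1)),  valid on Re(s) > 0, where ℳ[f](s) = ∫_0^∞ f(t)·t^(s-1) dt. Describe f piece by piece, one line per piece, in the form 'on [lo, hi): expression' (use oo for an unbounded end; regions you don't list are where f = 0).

the shared t-power comes off first: 4*t on [0, 1/8); exp(-2*t) on [1/8, 3/8); 4*t + 1 on [3/8, 3/4); …
reversing the common scale on t: 2*t on [0, 1/4); exp(-t) on [1/4, 3/4); 2*t + 1 on [3/4, 3/2); …
the common scale on t comes off first: t on [0, 1/2); exp(-t/2) on [1/2, 3/2); t + 1 on [3/2, 3); …
decompose at 1/8, 3/8, 3/4; ℳ[f](s) sums the 4 pieces' integrals
segment 0 to 1/8 holds 4; add its integral
∫ exp(-2*t)/t·t^(s-1) over [1/8, 3/8)
between 3/8 and 3/4 the integrand is (4*t + 1)/t·t^(s-1)
piece [3/4, ∞): integrate exp(-4*t)/t against the kernel

on [0, 1/8): 4
on [1/8, 3/8): exp(-2*t)/t
on [3/8, 3/4): (4*t + 1)/t
on [3/4, oo): exp(-4*t)/t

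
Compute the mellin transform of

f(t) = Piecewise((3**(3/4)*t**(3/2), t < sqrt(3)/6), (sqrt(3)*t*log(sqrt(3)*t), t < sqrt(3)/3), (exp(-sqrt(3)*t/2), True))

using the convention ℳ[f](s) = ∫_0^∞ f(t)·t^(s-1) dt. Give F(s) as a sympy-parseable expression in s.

reversing the power substitution: 3**(3/4)*t**(3/4) on [0, 1/12); sqrt(3)*sqrt(t)*log(sqrt(3)*sqrt(t)) on [1/12, 1/3); exp(-sqrt(3)*sqrt(t)/2) on [1/3, ∞)
remove the common scale on t first: t**(3/4) on [0, 1/4); sqrt(t)*log(sqrt(t)) on [1/4, 1); exp(-sqrt(t)/2) on [1, ∞)
the power substitution comes off first: t**(3/2) on [0, 1/2); t*log(t) on [1/2, 1); exp(-t/2) on [1, ∞)
treat the 3 regions marked off by sqrt(3)/6, sqrt(3)/3 separately and sum
segment [0, sqrt(3)/6) carries 3**(3/4)*t**(3/2); integrate it
on [sqrt(3)/6, sqrt(3)/3) integrate f = sqrt(3)*t*log(sqrt(3)*t) against the kernel
[sqrt(3)/3, ∞) adds the kernel integral of exp(-sqrt(3)*t/2)

(2*2**(2*s)*(2*s + 3)*(s**2 + 2*s + 1)*uppergamma(s, 1/2) - 2*2**s*(2*s + 3) + s*(2*s + 3)*log(2) + 2*s + (2*s + 3)*log(2) + sqrt(2)*(s**2 + 2*s + 1) + 3)/(2*2**s*3**(s/2)*(2*s + 3)*(s**2 + 2*s + 1))
  Re(s) > -3/2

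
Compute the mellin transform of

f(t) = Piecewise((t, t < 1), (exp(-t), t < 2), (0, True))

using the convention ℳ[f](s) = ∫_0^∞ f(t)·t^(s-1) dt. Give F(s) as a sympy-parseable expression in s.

((s + 1)*uppergamma(s, 1) - (s + 1)*uppergamma(s, 2) + 1)/(s + 1)
  Re(s) > -1

the 2 pieces separated at 1 each add one integral
between 0 and 1 the integrand is t·t^(s-1)
piece [1, 2): integrate exp(-t) against the kernel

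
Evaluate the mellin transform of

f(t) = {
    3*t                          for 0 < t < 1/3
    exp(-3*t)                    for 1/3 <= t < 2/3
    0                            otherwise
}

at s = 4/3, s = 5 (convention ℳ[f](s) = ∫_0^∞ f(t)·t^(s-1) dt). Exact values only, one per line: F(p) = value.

the common scale on t comes off first: t on [0, 1); exp(-t) on [1, 2)
split f at 1/3: ℳ[f](s) collects 2 kernel integrals
segment [0, 1/3) carries 3*t; integrate it
segment 1/3 to 2/3 holds exp(-3*t); add its integral

F(4/3) = 3**(2/3)*(-7*uppergamma(4/3, 2) + 3 + 7*uppergamma(4/3, 1))/63
F(5) = (-1008 + exp(2) + 390*E)*exp(-2)/1458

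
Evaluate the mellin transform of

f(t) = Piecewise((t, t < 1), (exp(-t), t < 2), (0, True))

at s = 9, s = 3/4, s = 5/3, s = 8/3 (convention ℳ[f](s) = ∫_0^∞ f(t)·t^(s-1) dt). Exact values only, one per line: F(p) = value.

F(9) = -297856*exp(-2) + 1/10 + 109601*exp(-1)
F(3/4) = -uppergamma(3/4, 2) + uppergamma(3/4, 1) + 4/7
F(5/3) = -uppergamma(5/3, 2) + 3/8 + uppergamma(5/3, 1)
F(8/3) = -uppergamma(8/3, 2) + 3/11 + uppergamma(8/3, 1)

summing 2 kernel integrals split by 1 yields ℳ[f](s)
piece [0, 1): integrate t against the kernel
on [1, 2) integrate f = exp(-t) against the kernel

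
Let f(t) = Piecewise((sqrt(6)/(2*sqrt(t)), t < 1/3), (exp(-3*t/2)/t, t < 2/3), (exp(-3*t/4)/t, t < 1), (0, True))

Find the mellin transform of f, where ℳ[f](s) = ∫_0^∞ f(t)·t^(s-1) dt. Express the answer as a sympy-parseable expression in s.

3**(1 - s)*(2**(2*s)*(2*s - 1)*uppergamma(s - 1, 1/2) - 2**(2*s)*(2*s - 1)*uppergamma(s - 1, 3/4) + 2**(s + 1)*(2*s - 1)*uppergamma(s - 1, 1/2) - 2**(s + 1)*(2*s - 1)*uppergamma(s - 1, 1) + 4*sqrt(2))/(4*(2*s - 1))
  Re(s) > 1/2

back out the shared t-power: sqrt(6)*sqrt(t)/2 on [0, 1/3); exp(-3*t/2) on [1/3, 2/3); exp(-3*t/4) on [2/3, 1)
reversing the common scale on t: sqrt(t) on [0, 1/2); exp(-t) on [1/2, 1); exp(-t/2) on [1, 3/2)
cuts at 1/3, 2/3: linearity sums the 3 kernel integrals
the [0, 1/3) slice contributes ∫ sqrt(6)/(2*sqrt(t))·t^(s-1) dt
on [1/3, 2/3): add ∫ exp(-3*t/2)/t·t^(s-1) dt
between 2/3 and 1 the integrand is exp(-3*t/4)/t·t^(s-1)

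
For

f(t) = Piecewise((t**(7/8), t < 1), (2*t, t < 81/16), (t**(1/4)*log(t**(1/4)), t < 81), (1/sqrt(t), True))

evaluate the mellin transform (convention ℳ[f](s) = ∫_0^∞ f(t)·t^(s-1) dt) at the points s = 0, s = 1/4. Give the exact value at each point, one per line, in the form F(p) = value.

peel off the shared t-power: t**(3/8) on [0, 1); 2*sqrt(t) on [1, 81/16); log(t**(1/4))/t**(1/4) on [81/16, 81); …
undo the power substitution: t**(3/4) on [0, 1); 2*t on [1, 9/4); log(sqrt(t))/sqrt(t) on [9/4, 9); …
peel off the power substitution: t**(3/2) on [0, 1); 2*t**2 on [1, 3/2); log(t)/t on [3/2, 3); …
summing 4 kernel integrals split by 1, 81/16, 81 yields ℳ[f](s)
∫ t**(7/8)·t^(s-1) over [0, 1)
[1, 81/16) adds the kernel integral of 2*t
between 81/16 and 81 the integrand is t**(1/4)*log(t**(1/4))·t^(s-1)
for t in [81, ∞): the term is ∫ 1/sqrt(t)·t^(s-1)

F(0) = 1759/504 + 6*log(2) + 6*log(3)
F(1/4) = 271/45 + log(25509168*sqrt(6))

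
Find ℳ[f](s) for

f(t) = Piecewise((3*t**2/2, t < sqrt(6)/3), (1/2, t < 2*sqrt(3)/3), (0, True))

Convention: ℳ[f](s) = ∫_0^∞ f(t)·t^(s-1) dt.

(2**(s/2)*(s/2 + 1) + s/2 - 1)/(2*(3/2)**(s/2)*s*(s/2 + 1))
  Re(s) > -2

the power substitution comes off first: 3*t/2 on [0, 2/3); 1/2 on [2/3, 4/3)
invert the common scale on t to get t on [0, 1); 1/2 on [1, 2)
breakpoints sqrt(6)/3: one integral from each of the 2 segments
∫ over [0, sqrt(6)/3) of 3*t**2/2·t^(s-1) joins the sum
the [sqrt(6)/3, 2*sqrt(3)/3) slice contributes ∫ 1/2·t^(s-1) dt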